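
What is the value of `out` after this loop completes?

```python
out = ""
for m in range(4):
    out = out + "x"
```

Repeat 'x' 4 times
`out` takes the values: "" → "x" → "xx" → "xxx" → "xxxx"

Answer: "xxxx"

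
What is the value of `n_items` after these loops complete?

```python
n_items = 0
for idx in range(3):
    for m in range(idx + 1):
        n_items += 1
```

Triangle: 1 + 2 + ... + 3
`n_items` takes the values: 0 → 1 → 2 → 3 → 4 → 5 → 6

Answer: 6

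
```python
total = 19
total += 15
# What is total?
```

Trace:
`total = 19` → total = 19
`total += 15` → total = 34
So total = 34

Answer: 34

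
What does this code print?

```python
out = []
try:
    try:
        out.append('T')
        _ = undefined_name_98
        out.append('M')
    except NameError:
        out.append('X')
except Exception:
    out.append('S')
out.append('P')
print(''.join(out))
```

Execution trace: 'T' (inner try body) → 'X' (inner except NameError) → 'P' (after the try/except). Output: TXP

Answer: TXP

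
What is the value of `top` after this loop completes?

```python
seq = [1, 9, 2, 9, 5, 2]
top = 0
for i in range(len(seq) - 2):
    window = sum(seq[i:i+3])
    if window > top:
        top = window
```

Max sum of 3-element window in [1, 9, 2, 9, 5, 2]
`top` takes the values: 0 → 12 → 20

Answer: 20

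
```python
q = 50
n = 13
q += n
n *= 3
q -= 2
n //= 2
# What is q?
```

Trace:
`q = 50` → q = 50
`n = 13` → n = 13
`q += n` → q = 63
`n *= 3` → n = 39
`q -= 2` → q = 61
`n //= 2` → n = 19
So q = 61

Answer: 61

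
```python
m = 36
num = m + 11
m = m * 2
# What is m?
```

Trace:
`m = 36` → m = 36
`num = m + 11` → num = 47
`m = m * 2` → m = 72
So m = 72

Answer: 72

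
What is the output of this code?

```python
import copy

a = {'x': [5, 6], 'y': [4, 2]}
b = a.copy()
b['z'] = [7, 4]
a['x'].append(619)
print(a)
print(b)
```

Key concept: shallow copy of dict with mutable values.
Step by step:
`a = {'x': [5, 6], 'y': [4, 2]}` → a = {'x': [5, 6], 'y': [4, 2]}
`b = a.copy()` → b = {'x': [5, 6], 'y': [4, 2]}
`b['z'] = [7, 4]` → b = {'x': [5, 6], 'y': [4, 2], 'z': [7, 4]}
`a['x'].append(619)` → a = {'x': [5, 6, 619], 'y': [4, 2]}; b = {'x': [5, 6, 619], 'y': [4, 2], 'z': [7, 4]}
`print(a)` → prints {'x': [5, 6, 619], 'y': [4, 2]}
`print(b)` → prints {'x': [5, 6, 619], 'y': [4, 2], 'z': [7, 4]}

Answer:
{'x': [5, 6, 619], 'y': [4, 2]}
{'x': [5, 6, 619], 'y': [4, 2], 'z': [7, 4]}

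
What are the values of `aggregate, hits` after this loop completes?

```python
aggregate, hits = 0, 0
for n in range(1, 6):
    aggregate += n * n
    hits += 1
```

Sum of squares and count
`aggregate, hits` takes the values: (0, 0) → (1, 0) → (1, 1) → (5, 1) → (5, 2) → (14, 2) → (14, 3) → (30, 3) → (30, 4) → (55, 4) → (55, 5)

Answer: 55, 5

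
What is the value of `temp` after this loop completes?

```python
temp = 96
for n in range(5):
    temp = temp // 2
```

Halve 5 times: 96 // 2^5 = 3
`temp` takes the values: 96 → 48 → 24 → 12 → 6 → 3

Answer: 3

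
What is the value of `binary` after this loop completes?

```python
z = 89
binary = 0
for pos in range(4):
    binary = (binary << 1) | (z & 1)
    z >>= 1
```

Reverse lowest 4 bits of 89
`binary` takes the values: 0 → 1 → 2 → 4 → 9

Answer: 9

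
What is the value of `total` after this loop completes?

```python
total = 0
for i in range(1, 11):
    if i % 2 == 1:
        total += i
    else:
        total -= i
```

Add odd, subtract even
`total` takes the values: 0 → 1 → -1 → 2 → -2 → 3 → -3 → 4 → -4 → 5 → -5

Answer: -5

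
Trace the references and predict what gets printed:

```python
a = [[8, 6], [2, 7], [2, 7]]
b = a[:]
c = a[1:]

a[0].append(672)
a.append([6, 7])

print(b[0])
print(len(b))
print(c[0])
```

Key concept: slice with nested mutation.
Step by step:
`a = [[8, 6], [2, 7], [2, 7]]` → a = [[8, 6], [2, 7], [2, 7]]
`b = a[:]` → b = [[8, 6], [2, 7], [2, 7]]
`c = a[1:]` → c = [[2, 7], [2, 7]]
`a[0].append(672)` → a = [[8, 6, 672], [2, 7], [2, 7]]; b = [[8, 6, 672], [2, 7], [2, 7]]
`a.append([6, 7])` → a = [[8, 6, 672], [2, 7], [2, 7], [6, 7]]
`print(b[0])` → prints [8, 6, 672]
`print(len(b))` → prints 3
`print(c[0])` → prints [2, 7]

Answer:
[8, 6, 672]
3
[2, 7]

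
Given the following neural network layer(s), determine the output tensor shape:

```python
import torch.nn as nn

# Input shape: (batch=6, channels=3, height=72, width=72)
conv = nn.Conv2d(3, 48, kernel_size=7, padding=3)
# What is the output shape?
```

Input: (6, 3, 72, 72) -> Output: (6, 48, 72, 72)

Answer: (6, 48, 72, 72)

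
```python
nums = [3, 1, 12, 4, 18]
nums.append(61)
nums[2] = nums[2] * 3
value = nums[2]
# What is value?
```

Trace:
`nums = [3, 1, 12, 4, 18]` → nums = [3, 1, 12, 4, 18]
`nums.append(61)` → nums = [3, 1, 12, 4, 18, 61]
`nums[2] = nums[2] * 3` → nums = [3, 1, 36, 4, 18, 61]
`value = nums[2]` → value = 36
So value = 36

Answer: 36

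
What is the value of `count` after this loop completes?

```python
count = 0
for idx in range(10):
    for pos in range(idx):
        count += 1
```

Triangle number: 0+1+2+...+9
`count` takes the values: 0 → 1 → 2 → 3 → 4 → 5 → 6 → 7 → 8 → 9 → 10 → 11 → 12 → 13 → 14 → 15 → 16 → 17 → 18 → 19 → 20 → 21 → 22 → 23 → 24 → 25 → 26 → 27 → 28 → 29 → … → 41 → 42 → 43 → 44 → 45

Answer: 45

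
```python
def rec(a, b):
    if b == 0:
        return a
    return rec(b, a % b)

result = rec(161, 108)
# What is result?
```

rec(161, 108) -> rec(108, 53) -> rec(53, 2) -> rec(2, 1) -> rec(1, 0) -> 1

Answer: 1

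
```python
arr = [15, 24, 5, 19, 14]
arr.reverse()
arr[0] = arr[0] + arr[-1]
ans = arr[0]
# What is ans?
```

Trace:
`arr = [15, 24, 5, 19, 14]` → arr = [15, 24, 5, 19, 14]
`arr.reverse()` → arr = [14, 19, 5, 24, 15]
`arr[0] = arr[0] + arr[-1]` → arr = [29, 19, 5, 24, 15]
`ans = arr[0]` → ans = 29
So ans = 29

Answer: 29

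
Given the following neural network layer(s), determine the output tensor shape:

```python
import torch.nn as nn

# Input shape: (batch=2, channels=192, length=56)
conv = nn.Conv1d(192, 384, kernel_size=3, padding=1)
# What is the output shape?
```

Input: (2, 192, 56) -> Output: (2, 384, 56)

Answer: (2, 384, 56)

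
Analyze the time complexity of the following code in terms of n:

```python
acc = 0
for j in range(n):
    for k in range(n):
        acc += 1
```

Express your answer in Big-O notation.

Each loop level contributes: n × n. Multiplying the contributions gives O(n^2).

Answer: O(n^2)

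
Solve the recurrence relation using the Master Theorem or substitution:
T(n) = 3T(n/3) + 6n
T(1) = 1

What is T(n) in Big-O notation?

By Master Theorem: a=3, b=3, f(n)=6n. Since log_3(3) = 1 and f(n) = Θ(n^1), Case 2 applies. T(n) = O(n log n).

Answer: O(n log n)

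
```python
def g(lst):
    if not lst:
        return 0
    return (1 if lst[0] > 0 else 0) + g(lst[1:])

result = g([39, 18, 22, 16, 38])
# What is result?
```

Count of positive elements in [39, 18, 22, 16, 38] = 5

Answer: 5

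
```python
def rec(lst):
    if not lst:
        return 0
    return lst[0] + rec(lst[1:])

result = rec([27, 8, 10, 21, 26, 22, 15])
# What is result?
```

27 + 8 + 10 + 21 + 26 + 22 + 15 + 0 = 129

Answer: 129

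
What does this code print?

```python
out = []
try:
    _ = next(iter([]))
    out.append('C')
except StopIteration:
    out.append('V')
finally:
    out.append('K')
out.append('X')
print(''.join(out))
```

Execution trace: 'V' (except StopIteration) → 'K' (finally) → 'X' (after the try/except). Output: VKX

Answer: VKX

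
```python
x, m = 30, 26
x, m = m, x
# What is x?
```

Trace:
`x, m = 30, 26` → x = 30; m = 26
`x, m = m, x` → x = 26; m = 30
So x = 26

Answer: 26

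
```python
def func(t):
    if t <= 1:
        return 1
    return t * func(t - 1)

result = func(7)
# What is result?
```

func(7) = 7 * 6 * 5 * 4 * 3 * 2 * 1 = 5040

Answer: 5040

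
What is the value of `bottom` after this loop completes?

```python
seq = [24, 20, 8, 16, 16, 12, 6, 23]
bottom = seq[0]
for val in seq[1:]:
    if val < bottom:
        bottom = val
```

Minimum of [24, 20, 8, 16, 16, 12, 6, 23]
`bottom` takes the values: 24 → 20 → 8 → 6

Answer: 6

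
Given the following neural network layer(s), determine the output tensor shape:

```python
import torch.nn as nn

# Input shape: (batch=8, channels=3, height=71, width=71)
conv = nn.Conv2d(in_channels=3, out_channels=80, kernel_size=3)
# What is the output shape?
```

Input: (8, 3, 71, 71) -> Output: (8, 80, 69, 69)

Answer: (8, 80, 69, 69)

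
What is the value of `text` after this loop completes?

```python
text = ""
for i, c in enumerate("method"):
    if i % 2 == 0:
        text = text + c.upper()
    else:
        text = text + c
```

Uppercase even positions in 'method'
`text` takes the values: "" → "M" → "Me" → "MeT" → "MeTh" → "MeThO" → "MeThOd"

Answer: "MeThOd"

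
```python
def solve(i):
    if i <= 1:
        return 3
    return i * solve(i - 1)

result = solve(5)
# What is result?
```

solve(5) = 5 * 4 * 3 * 2 * 3 = 360

Answer: 360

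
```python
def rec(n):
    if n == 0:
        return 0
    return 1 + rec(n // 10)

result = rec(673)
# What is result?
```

Count of digits of 673: 3

Answer: 3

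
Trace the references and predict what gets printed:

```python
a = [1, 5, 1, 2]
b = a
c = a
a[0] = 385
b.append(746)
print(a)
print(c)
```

Key concept: multiple aliases.
Step by step:
`a = [1, 5, 1, 2]` → a = [1, 5, 1, 2]
`b = a` → b = [1, 5, 1, 2] (same object as a)
`c = a` → c = [1, 5, 1, 2] (same object as a, b)
`a[0] = 385` → a = [385, 5, 1, 2] (same object as b, c); b = [385, 5, 1, 2] (same object as a, c); c = [385, 5, 1, 2] (same object as a, b)
`b.append(746)` → a = [385, 5, 1, 2, 746] (same object as b, c); b = [385, 5, 1, 2, 746] (same object as a, c); c = [385, 5, 1, 2, 746] (same object as a, b)
`print(a)` → prints [385, 5, 1, 2, 746]
`print(c)` → prints [385, 5, 1, 2, 746]

Answer:
[385, 5, 1, 2, 746]
[385, 5, 1, 2, 746]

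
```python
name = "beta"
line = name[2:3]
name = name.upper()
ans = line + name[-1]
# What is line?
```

Trace:
`name = "beta"` → name = 'beta'
`line = name[2:3]` → line = 't'
`name = name.upper()` → name = 'BETA'
`ans = line + name[-1]` → ans = 'tA'
So line = 't'

Answer: 't'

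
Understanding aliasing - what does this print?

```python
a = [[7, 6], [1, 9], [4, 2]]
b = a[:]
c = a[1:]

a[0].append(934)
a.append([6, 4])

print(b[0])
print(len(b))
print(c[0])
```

Key concept: slice with nested mutation.
Step by step:
`a = [[7, 6], [1, 9], [4, 2]]` → a = [[7, 6], [1, 9], [4, 2]]
`b = a[:]` → b = [[7, 6], [1, 9], [4, 2]]
`c = a[1:]` → c = [[1, 9], [4, 2]]
`a[0].append(934)` → a = [[7, 6, 934], [1, 9], [4, 2]]; b = [[7, 6, 934], [1, 9], [4, 2]]
`a.append([6, 4])` → a = [[7, 6, 934], [1, 9], [4, 2], [6, 4]]
`print(b[0])` → prints [7, 6, 934]
`print(len(b))` → prints 3
`print(c[0])` → prints [1, 9]

Answer:
[7, 6, 934]
3
[1, 9]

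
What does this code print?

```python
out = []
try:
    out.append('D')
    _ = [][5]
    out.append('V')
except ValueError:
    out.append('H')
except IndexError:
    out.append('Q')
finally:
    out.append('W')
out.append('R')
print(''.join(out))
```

Execution trace: 'D' (try body) → 'Q' (except IndexError) → 'W' (finally) → 'R' (after the try/except). Output: DQWR

Answer: DQWR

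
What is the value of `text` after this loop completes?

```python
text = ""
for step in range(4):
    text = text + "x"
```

Repeat 'x' 4 times
`text` takes the values: "" → "x" → "xx" → "xxx" → "xxxx"

Answer: "xxxx"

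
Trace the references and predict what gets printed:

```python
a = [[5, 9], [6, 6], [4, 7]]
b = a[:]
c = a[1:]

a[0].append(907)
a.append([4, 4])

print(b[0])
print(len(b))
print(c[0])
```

Key concept: slice with nested mutation.
Step by step:
`a = [[5, 9], [6, 6], [4, 7]]` → a = [[5, 9], [6, 6], [4, 7]]
`b = a[:]` → b = [[5, 9], [6, 6], [4, 7]]
`c = a[1:]` → c = [[6, 6], [4, 7]]
`a[0].append(907)` → a = [[5, 9, 907], [6, 6], [4, 7]]; b = [[5, 9, 907], [6, 6], [4, 7]]
`a.append([4, 4])` → a = [[5, 9, 907], [6, 6], [4, 7], [4, 4]]
`print(b[0])` → prints [5, 9, 907]
`print(len(b))` → prints 3
`print(c[0])` → prints [6, 6]

Answer:
[5, 9, 907]
3
[6, 6]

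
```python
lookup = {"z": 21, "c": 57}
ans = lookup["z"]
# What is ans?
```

Trace:
`lookup = {"z": 21, "c": 57}` → lookup = {'z': 21, 'c': 57}
`ans = lookup["z"]` → ans = 21
So ans = 21

Answer: 21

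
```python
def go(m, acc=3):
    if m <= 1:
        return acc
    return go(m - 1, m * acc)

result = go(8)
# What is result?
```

Accumulator trace (n, acc): (8, 3) -> (7, 24) -> (6, 168) -> (5, 1008) -> (4, 5040) -> (3, 20160) -> (2, 60480) -> (1, 120960) -> return 120960

Answer: 120960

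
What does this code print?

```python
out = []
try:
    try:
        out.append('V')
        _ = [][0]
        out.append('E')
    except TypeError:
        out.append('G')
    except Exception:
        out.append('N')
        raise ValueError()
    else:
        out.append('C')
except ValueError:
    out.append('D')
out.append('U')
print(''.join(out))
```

Execution trace: 'V' (inner try body) → 'N' (inner except Exception) → 'D' (outer except ValueError) → 'U' (after the try/except). Output: VNDU

Answer: VNDU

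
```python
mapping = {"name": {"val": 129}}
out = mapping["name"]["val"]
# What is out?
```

Trace:
`mapping = {"name": {"val": 129}}` → mapping = {'name': {'val': 129}}
`out = mapping["name"]["val"]` → out = 129
So out = 129

Answer: 129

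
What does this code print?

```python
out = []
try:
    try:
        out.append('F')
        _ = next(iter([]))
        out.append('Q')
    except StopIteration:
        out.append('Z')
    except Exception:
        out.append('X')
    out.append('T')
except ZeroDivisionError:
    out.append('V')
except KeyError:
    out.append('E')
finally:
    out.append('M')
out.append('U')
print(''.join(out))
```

Execution trace: 'F' (inner try body) → 'Z' (inner except StopIteration) → 'T' (try body, no exception) → 'M' (finally) → 'U' (after the try/except). Output: FZTMU

Answer: FZTMU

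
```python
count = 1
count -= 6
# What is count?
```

Trace:
`count = 1` → count = 1
`count -= 6` → count = -5
So count = -5

Answer: -5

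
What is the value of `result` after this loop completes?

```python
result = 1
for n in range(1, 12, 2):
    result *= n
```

Product of 1, 3, 5, ... up to 11
`result` takes the values: 1 → 3 → 15 → 105 → 945 → 10395

Answer: 10395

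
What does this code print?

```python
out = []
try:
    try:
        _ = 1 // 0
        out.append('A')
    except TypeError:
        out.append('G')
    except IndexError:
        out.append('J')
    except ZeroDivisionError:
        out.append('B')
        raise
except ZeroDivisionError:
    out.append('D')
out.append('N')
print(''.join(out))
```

Execution trace: 'B' (inner except ZeroDivisionError) → 'D' (outer except ZeroDivisionError) → 'N' (after the try/except). Output: BDN

Answer: BDN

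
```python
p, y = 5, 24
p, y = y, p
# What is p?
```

Trace:
`p, y = 5, 24` → p = 5; y = 24
`p, y = y, p` → p = 24; y = 5
So p = 24

Answer: 24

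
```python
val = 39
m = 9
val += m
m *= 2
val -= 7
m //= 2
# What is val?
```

Trace:
`val = 39` → val = 39
`m = 9` → m = 9
`val += m` → val = 48
`m *= 2` → m = 18
`val -= 7` → val = 41
`m //= 2` → m = 9
So val = 41

Answer: 41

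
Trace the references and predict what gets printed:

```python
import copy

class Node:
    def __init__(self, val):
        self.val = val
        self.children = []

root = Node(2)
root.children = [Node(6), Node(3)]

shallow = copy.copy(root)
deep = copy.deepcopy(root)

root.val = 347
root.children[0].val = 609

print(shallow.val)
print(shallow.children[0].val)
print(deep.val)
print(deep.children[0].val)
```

Key concept: deep copy with custom objects.
Step by step:
`root = Node(2)` → root = Node(val=2, children=[])
`root.children = [Node(6), Node(3)]` → root = Node(val=2, children=[Node(val=6, children=[]), Node(val=3, children=[])])
`shallow = copy.copy(root)` → shallow = Node(val=2, children=[Node(val=6, children=[]), Node(val=3, children=[])])
`deep = copy.deepcopy(root)` → deep = Node(val=2, children=[Node(val=6, children=[]), Node(val=3, children=[])])
`root.val = 347` → root = Node(val=347, children=[Node(val=6, children=[]), Node(val=3, children=[])])
`root.children[0].val = 609` → root = Node(val=347, children=[Node(val=609, children=[]), Node(val=3, children=[])]); shallow = Node(val=2, children=[Node(val=609, children=[]), Node(val=3, children=[])])
`print(shallow.val)` → prints 2
`print(shallow.children[0].val)` → prints 609
`print(deep.val)` → prints 2
`print(deep.children[0].val)` → prints 6

Answer:
2
609
2
6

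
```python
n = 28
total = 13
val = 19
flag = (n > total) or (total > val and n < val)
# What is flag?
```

Trace:
`n = 28` → n = 28
`total = 13` → total = 13
`val = 19` → val = 19
`flag = (n > total) or (total > val and n < val)` → flag = True
So flag = True

Answer: True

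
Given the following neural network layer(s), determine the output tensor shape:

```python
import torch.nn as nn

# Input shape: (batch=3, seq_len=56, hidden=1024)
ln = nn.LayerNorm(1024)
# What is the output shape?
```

Input: (3, 56, 1024) -> Output: (3, 56, 1024)

Answer: (3, 56, 1024)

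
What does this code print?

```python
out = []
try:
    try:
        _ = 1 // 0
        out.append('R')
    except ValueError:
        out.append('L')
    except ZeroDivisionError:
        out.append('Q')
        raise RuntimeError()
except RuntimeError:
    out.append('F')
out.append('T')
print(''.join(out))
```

Execution trace: 'Q' (inner except ZeroDivisionError) → 'F' (outer except RuntimeError) → 'T' (after the try/except). Output: QFT

Answer: QFT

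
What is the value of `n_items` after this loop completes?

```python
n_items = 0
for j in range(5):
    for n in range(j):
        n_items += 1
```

Triangle number: 0+1+2+...+4
`n_items` takes the values: 0 → 1 → 2 → 3 → 4 → 5 → 6 → 7 → 8 → 9 → 10

Answer: 10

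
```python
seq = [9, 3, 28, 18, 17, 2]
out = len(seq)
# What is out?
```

Trace:
`seq = [9, 3, 28, 18, 17, 2]` → seq = [9, 3, 28, 18, 17, 2]
`out = len(seq)` → out = 6
So out = 6

Answer: 6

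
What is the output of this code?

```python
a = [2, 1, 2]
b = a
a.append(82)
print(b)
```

Key concept: basic list aliasing.
Step by step:
`a = [2, 1, 2]` → a = [2, 1, 2]
`b = a` → b = [2, 1, 2] (same object as a)
`a.append(82)` → a = [2, 1, 2, 82] (same object as b); b = [2, 1, 2, 82] (same object as a)
`print(b)` → prints [2, 1, 2, 82]

Answer: [2, 1, 2, 82]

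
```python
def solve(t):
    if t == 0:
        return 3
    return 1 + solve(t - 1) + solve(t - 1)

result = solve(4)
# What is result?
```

solve(t) = 1 + 2·solve(t-1), solve(0)=3. Closed form: (3+1)·2^4 - 1 = 63.

Answer: 63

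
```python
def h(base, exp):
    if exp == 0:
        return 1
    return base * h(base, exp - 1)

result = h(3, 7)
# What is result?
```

h(3, 7) = 3 * 3 * 3 * 3 * 3 * 3 * 3 = 2187

Answer: 2187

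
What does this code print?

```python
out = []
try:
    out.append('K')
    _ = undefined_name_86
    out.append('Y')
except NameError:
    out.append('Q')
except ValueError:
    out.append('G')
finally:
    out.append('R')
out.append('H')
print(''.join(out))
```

Execution trace: 'K' (try body) → 'Q' (except NameError) → 'R' (finally) → 'H' (after the try/except). Output: KQRH

Answer: KQRH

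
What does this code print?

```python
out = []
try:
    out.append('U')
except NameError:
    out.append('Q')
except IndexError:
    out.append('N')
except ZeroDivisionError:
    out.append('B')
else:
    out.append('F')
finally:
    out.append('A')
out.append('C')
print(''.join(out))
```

Execution trace: 'U' (try body, no exception) → 'F' (else) → 'A' (finally) → 'C' (after the try/except). Output: UFAC

Answer: UFAC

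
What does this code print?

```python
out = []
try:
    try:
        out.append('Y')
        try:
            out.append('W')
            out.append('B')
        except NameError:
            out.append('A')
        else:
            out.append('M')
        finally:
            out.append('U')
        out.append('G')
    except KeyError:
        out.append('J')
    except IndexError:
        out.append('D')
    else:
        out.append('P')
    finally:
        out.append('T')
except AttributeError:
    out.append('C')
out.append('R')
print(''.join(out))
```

Execution trace: 'Y' (try body) → 'W' (inner try body) → 'B' (inner try body, no exception) → 'M' (inner else) → 'U' (inner finally) → 'G' (try body, no exception) → 'P' (else) → 'T' (finally) → 'R' (after the try/except). Output: YWBMUGPTR

Answer: YWBMUGPTR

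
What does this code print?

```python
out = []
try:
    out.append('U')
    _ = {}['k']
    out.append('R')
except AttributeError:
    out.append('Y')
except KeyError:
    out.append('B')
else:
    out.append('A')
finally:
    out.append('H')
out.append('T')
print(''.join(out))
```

Execution trace: 'U' (try body) → 'B' (except KeyError) → 'H' (finally) → 'T' (after the try/except). Output: UBHT

Answer: UBHT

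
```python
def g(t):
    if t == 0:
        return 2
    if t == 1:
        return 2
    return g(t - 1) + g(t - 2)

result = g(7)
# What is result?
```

Build up from base cases: g(0)=2, g(1)=2, g(2)=4, g(3)=6, g(4)=10, g(5)=16, g(6)=26, ..., g(7)=42

Answer: 42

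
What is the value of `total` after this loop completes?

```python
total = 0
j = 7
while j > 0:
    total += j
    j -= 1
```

Sum 7 down to 1
`total` takes the values: 0 → 7 → 13 → 18 → 22 → 25 → 27 → 28

Answer: 28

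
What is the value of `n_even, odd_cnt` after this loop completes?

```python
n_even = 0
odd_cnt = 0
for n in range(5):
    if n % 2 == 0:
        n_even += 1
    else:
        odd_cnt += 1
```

Count evens and odds in range(5)
`n_even, odd_cnt` takes the values: (0, 0) → (1, 0) → (1, 1) → (2, 1) → (2, 2) → (3, 2)

Answer: 3, 2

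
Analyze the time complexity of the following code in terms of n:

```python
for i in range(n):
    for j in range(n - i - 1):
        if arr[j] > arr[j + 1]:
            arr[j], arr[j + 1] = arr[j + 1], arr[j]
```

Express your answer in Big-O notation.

This is Bubble sort. Time complexity: O(n²).

Answer: O(n²)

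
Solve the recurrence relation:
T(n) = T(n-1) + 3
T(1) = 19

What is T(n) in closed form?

Unrolling: T(n) = T(1) + 3·(n-1) = 19 + 3(n-1) = 3n + 16.

Answer: T(n) = 3n + 16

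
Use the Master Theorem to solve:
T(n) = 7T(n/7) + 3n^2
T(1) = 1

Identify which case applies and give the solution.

a=7, b=7, f(n)=3n^2. log_7(7) = 1. Since c=2 > 1 and the regularity condition holds (7(n/7)^2 = (7/7^2)n^2 with 7/7^2 < 1), Case 3 applies: T(n) = Θ(f(n)) = O(n^2).

Answer: O(n^2) - Case 3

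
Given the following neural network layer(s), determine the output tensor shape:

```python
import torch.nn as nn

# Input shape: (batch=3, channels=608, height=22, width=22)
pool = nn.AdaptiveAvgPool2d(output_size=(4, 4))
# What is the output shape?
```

Input: (3, 608, 22, 22) -> Output: (3, 608, 4, 4)

Answer: (3, 608, 4, 4)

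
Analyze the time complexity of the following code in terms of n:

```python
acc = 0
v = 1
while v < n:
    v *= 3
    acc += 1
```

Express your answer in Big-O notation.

Each loop level contributes: log n. Multiplying the contributions gives O(log n).

Answer: O(log n)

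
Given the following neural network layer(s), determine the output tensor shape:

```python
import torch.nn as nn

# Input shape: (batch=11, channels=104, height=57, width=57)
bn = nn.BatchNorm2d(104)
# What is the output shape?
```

Input: (11, 104, 57, 57) -> Output: (11, 104, 57, 57)

Answer: (11, 104, 57, 57)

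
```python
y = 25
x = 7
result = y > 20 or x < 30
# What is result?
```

Trace:
`y = 25` → y = 25
`x = 7` → x = 7
`result = y > 20 or x < 30` → result = True
So result = True

Answer: True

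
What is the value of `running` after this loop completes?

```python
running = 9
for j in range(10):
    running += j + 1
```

Start at 9, add 1 to 10 = 64
`running` takes the values: 9 → 10 → 12 → 15 → 19 → 24 → 30 → 37 → 45 → 54 → 64

Answer: 64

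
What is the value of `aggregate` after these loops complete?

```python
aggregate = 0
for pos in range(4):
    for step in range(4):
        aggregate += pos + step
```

Sum of all pos+step for pos,step in 4x4
`aggregate` takes the values: 0 → 1 → 3 → 6 → 7 → 9 → 12 → 16 → 18 → 21 → 25 → 30 → 33 → 37 → 42 → 48

Answer: 48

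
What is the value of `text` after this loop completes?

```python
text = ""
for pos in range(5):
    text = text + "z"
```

Repeat 'z' 5 times
`text` takes the values: "" → "z" → "zz" → "zzz" → "zzzz" → "zzzzz"

Answer: "zzzzz"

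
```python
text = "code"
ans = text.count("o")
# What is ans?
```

Trace:
`text = "code"` → text = 'code'
`ans = text.count("o")` → ans = 1
So ans = 1

Answer: 1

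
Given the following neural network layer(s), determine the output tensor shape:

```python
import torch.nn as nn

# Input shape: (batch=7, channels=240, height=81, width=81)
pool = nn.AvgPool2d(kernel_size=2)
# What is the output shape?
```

Input: (7, 240, 81, 81) -> Output: (7, 240, 40, 40)

Answer: (7, 240, 40, 40)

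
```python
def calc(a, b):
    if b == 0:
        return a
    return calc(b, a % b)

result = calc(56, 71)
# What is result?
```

calc(56, 71) -> calc(71, 56) -> calc(56, 15) -> calc(15, 11) -> calc(11, 4) -> calc(4, 3) -> calc(3, 1) -> calc(1, 0) -> 1

Answer: 1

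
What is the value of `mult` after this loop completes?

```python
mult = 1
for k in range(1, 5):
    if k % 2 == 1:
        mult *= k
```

Product of odd numbers 1 to 4
`mult` takes the values: 1 → 3

Answer: 3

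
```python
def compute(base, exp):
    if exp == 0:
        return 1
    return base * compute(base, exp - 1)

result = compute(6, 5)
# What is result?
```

compute(6, 5) = 6 * 6 * 6 * 6 * 6 = 7776

Answer: 7776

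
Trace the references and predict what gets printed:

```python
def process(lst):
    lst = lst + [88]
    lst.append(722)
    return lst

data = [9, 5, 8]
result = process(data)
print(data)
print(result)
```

Key concept: rebinding parameter vs mutation.
Step by step:
`data = [9, 5, 8]` → data = [9, 5, 8]
`result = process(data)` → result = [9, 5, 8, 88, 722]
`print(data)` → prints [9, 5, 8]
`print(result)` → prints [9, 5, 8, 88, 722]

Answer:
[9, 5, 8]
[9, 5, 8, 88, 722]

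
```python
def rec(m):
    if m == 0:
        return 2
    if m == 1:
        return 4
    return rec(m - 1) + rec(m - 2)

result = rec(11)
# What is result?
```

Build up from base cases: rec(0)=2, rec(1)=4, rec(2)=6, rec(3)=10, rec(4)=16, rec(5)=26, rec(6)=42, ..., rec(11)=466

Answer: 466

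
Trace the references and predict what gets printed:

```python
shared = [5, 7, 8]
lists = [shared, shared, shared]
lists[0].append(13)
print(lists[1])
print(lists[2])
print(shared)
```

Key concept: list of same reference.
Step by step:
`shared = [5, 7, 8]` → shared = [5, 7, 8]
`lists = [shared, shared, shared]` → lists = [[5, 7, 8], [5, 7, 8], [5, 7, 8]]
`lists[0].append(13)` → shared = [5, 7, 8, 13]; lists = [[5, 7, 8, 13], [5, 7, 8, 13], [5, 7, 8, 13]]
`print(lists[1])` → prints [5, 7, 8, 13]
`print(lists[2])` → prints [5, 7, 8, 13]
`print(shared)` → prints [5, 7, 8, 13]

Answer:
[5, 7, 8, 13]
[5, 7, 8, 13]
[5, 7, 8, 13]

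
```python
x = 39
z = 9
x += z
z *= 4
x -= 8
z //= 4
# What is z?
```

Trace:
`x = 39` → x = 39
`z = 9` → z = 9
`x += z` → x = 48
`z *= 4` → z = 36
`x -= 8` → x = 40
`z //= 4` → z = 9
So z = 9

Answer: 9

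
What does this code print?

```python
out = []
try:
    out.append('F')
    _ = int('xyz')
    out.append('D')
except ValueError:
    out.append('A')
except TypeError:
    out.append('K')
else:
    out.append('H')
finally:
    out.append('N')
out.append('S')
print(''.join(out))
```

Execution trace: 'F' (try body) → 'A' (except ValueError) → 'N' (finally) → 'S' (after the try/except). Output: FANS

Answer: FANS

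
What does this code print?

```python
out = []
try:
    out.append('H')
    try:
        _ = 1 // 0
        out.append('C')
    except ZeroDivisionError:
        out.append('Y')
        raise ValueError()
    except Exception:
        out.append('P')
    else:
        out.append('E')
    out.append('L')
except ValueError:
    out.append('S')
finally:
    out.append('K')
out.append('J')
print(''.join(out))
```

Execution trace: 'H' (try body) → 'Y' (inner except ZeroDivisionError) → 'S' (except ValueError) → 'K' (finally) → 'J' (after the try/except). Output: HYSKJ

Answer: HYSKJ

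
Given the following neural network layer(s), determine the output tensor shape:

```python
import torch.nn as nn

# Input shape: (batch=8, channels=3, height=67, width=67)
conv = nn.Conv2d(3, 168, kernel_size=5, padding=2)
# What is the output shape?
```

Input: (8, 3, 67, 67) -> Output: (8, 168, 67, 67)

Answer: (8, 168, 67, 67)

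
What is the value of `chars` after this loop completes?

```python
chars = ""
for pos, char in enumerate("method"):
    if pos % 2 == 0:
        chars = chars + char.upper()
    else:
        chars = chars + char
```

Uppercase even positions in 'method'
`chars` takes the values: "" → "M" → "Me" → "MeT" → "MeTh" → "MeThO" → "MeThOd"

Answer: "MeThOd"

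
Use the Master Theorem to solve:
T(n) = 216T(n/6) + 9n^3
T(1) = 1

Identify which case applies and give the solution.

a=216, b=6, f(n)=9n^3. log_6(216) = 3. Since c=3 = 3, Case 2 applies: T(n) = Θ(n^log_b(a) · log n) = O(n^3 log n).

Answer: O(n^3 log n) - Case 2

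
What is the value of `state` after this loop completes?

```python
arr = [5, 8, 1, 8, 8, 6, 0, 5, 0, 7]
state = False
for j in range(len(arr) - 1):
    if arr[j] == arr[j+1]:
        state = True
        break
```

Check consecutive duplicates in [5, 8, 1, 8, 8, 6, 0, 5, 0, 7]
`state` takes the values: False → True

Answer: True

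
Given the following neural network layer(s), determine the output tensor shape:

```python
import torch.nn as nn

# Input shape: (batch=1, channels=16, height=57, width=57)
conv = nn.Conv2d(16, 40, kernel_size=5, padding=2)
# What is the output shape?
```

Input: (1, 16, 57, 57) -> Output: (1, 40, 57, 57)

Answer: (1, 40, 57, 57)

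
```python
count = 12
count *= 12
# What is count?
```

Trace:
`count = 12` → count = 12
`count *= 12` → count = 144
So count = 144

Answer: 144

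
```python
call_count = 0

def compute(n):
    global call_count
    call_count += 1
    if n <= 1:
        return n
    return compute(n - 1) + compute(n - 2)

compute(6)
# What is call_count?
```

Calls(n) = 1 + Calls(n-1) + Calls(n-2); Calls(0)=Calls(1)=1. For n=6 this gives 25.

Answer: 25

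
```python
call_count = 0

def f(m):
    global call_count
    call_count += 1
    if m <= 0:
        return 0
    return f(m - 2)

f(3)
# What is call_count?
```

Linear recursion stepping by 2: 3 calls from m=3 down to ≤0.

Answer: 3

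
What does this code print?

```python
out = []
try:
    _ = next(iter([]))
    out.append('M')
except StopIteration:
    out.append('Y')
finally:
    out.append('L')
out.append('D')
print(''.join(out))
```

Execution trace: 'Y' (except StopIteration) → 'L' (finally) → 'D' (after the try/except). Output: YLD

Answer: YLD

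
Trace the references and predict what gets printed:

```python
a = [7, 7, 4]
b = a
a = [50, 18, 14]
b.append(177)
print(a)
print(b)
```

Key concept: rebinding vs mutation: a is rebound to a new list, b still points at the original.
Step by step:
`a = [7, 7, 4]` → a = [7, 7, 4]
`b = a` → b = [7, 7, 4] (same object as a)
`a = [50, 18, 14]` → a = [50, 18, 14]
`b.append(177)` → b = [7, 7, 4, 177]
`print(a)` → prints [50, 18, 14]
`print(b)` → prints [7, 7, 4, 177]

Answer:
[50, 18, 14]
[7, 7, 4, 177]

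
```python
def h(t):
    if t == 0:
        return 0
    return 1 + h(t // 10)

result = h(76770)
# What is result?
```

Count of digits of 76770: 5

Answer: 5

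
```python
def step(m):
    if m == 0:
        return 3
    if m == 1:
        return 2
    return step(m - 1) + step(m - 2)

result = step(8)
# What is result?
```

Build up from base cases: step(0)=3, step(1)=2, step(2)=5, step(3)=7, step(4)=12, step(5)=19, step(6)=31, ..., step(8)=81

Answer: 81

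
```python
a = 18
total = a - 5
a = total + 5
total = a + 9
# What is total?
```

Trace:
`a = 18` → a = 18
`total = a - 5` → total = 13
`a = total + 5` → a = 18
`total = a + 9` → total = 27
So total = 27

Answer: 27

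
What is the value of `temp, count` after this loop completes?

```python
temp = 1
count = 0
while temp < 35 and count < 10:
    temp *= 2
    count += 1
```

Double until >= 35 or 10 iterations
`temp, count` takes the values: (1, 0) → (2, 0) → (2, 1) → (4, 1) → (4, 2) → (8, 2) → (8, 3) → (16, 3) → (16, 4) → (32, 4) → (32, 5) → (64, 5) → (64, 6)

Answer: 64, 6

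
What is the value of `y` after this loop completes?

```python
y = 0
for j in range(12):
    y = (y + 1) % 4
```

Increment mod 4, 12 times = 0
`y` takes the values: 0 → 1 → 2 → 3 → 0 → 1 → 2 → 3 → 0 → 1 → 2 → 3 → 0

Answer: 0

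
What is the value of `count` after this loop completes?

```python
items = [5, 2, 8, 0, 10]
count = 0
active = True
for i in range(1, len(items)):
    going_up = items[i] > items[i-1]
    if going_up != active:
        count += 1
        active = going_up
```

Count direction changes in [5, 2, 8, 0, 10]
`count` takes the values: 0 → 1 → 2 → 3 → 4

Answer: 4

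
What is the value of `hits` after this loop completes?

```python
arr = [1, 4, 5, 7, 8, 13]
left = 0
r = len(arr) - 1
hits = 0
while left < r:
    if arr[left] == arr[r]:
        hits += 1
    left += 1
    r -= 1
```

Count matching pairs from ends
`hits` takes the values: 0

Answer: 0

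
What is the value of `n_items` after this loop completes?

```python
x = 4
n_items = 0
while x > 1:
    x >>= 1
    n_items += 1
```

Count right shifts until 1
`n_items` takes the values: 0 → 1 → 2

Answer: 2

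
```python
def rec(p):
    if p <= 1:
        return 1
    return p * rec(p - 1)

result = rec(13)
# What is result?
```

rec(13) = 13 * 12 * 11 * 10 * 9 * 8 * 7 * 6 * 5 * 4 * 3 * 2 * 1 = 6227020800

Answer: 6227020800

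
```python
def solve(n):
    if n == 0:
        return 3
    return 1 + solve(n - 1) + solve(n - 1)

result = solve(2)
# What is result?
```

solve(n) = 1 + 2·solve(n-1), solve(0)=3. Closed form: (3+1)·2^2 - 1 = 15.

Answer: 15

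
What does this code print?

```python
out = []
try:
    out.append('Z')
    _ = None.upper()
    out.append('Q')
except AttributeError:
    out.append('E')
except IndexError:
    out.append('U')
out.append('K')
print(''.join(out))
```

Execution trace: 'Z' (try body) → 'E' (except AttributeError) → 'K' (after the try/except). Output: ZEK

Answer: ZEK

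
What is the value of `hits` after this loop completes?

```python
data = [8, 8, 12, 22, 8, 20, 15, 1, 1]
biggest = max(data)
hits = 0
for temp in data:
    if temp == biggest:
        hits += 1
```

Count of max value 22 in [8, 8, 12, 22, 8, 20, 15, 1, 1]
`hits` takes the values: 0 → 1

Answer: 1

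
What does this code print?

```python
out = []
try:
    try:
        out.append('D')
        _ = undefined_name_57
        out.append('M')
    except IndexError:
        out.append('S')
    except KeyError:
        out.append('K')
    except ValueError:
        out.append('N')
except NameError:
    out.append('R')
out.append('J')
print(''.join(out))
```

Execution trace: 'D' (try body) → 'R' (outer except NameError) → 'J' (after the try/except). Output: DRJ

Answer: DRJ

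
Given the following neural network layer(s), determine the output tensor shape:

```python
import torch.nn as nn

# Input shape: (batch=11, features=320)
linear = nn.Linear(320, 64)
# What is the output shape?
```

Input: (11, 320) -> Output: (11, 64)

Answer: (11, 64)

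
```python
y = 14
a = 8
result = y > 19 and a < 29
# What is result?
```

Trace:
`y = 14` → y = 14
`a = 8` → a = 8
`result = y > 19 and a < 29` → result = False
So result = False

Answer: False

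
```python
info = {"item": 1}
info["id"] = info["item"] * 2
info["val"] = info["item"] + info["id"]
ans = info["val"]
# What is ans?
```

Trace:
`info = {"item": 1}` → info = {'item': 1}
`info["id"] = info["item"] * 2` → info = {'item': 1, 'id': 2}
`info["val"] = info["item"] + info["id"]` → info = {'item': 1, 'id': 2, 'val': 3}
`ans = info["val"]` → ans = 3
So ans = 3

Answer: 3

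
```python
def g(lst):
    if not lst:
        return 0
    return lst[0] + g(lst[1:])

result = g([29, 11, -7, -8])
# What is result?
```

29 + 11 + (-7) + (-8) + 0 = 25

Answer: 25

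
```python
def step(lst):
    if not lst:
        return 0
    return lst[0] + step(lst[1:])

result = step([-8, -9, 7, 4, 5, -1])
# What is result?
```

(-8) + (-9) + 7 + 4 + 5 + (-1) + 0 = -2

Answer: -2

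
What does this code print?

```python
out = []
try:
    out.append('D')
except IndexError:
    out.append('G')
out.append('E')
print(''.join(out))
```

Execution trace: 'D' (try body, no exception) → 'E' (after the try/except). Output: DE

Answer: DE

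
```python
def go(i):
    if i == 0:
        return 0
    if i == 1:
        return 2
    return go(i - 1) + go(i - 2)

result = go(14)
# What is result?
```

Build up from base cases: go(0)=0, go(1)=2, go(2)=2, go(3)=4, go(4)=6, go(5)=10, go(6)=16, ..., go(14)=754

Answer: 754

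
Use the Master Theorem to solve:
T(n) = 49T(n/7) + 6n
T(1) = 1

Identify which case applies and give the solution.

a=49, b=7, f(n)=6n. log_7(49) = 2. Since c=1 < 2, Case 1 applies: T(n) = Θ(n^log_b(a)) = O(n^2).

Answer: O(n^2) - Case 1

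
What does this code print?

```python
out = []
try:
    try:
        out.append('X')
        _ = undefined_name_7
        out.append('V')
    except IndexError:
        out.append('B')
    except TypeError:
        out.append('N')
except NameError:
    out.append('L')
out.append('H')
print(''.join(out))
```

Execution trace: 'X' (try body) → 'L' (outer except NameError) → 'H' (after the try/except). Output: XLH

Answer: XLH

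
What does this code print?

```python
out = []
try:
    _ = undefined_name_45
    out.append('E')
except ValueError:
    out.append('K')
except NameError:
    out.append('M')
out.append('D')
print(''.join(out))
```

Execution trace: 'M' (except NameError) → 'D' (after the try/except). Output: MD

Answer: MD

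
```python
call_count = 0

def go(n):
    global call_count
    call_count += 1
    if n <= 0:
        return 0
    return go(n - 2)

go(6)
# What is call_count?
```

Linear recursion stepping by 2: 4 calls from n=6 down to ≤0.

Answer: 4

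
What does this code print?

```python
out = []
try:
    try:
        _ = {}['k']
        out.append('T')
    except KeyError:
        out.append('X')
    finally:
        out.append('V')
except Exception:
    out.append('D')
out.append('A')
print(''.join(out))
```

Execution trace: 'X' (inner except KeyError) → 'V' (inner finally) → 'A' (after the try/except). Output: XVA

Answer: XVA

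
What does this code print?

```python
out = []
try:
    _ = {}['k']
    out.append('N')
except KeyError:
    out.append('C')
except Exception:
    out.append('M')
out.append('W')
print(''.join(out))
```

Execution trace: 'C' (except KeyError) → 'W' (after the try/except). Output: CW

Answer: CW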